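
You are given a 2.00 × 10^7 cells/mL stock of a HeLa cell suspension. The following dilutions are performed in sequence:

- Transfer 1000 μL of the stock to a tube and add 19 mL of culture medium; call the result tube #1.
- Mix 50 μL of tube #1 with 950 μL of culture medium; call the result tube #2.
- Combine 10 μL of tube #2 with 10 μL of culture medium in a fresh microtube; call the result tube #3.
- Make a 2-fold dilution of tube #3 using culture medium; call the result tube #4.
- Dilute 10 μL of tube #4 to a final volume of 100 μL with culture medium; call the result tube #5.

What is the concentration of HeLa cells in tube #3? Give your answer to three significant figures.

2.50 × 10^4 cells/mL

Step 1: 1000 μL + 19 mL = 20000 μL total → factor 20000/1000 = 20
Step 2: 50 μL + 950 μL = 1000 μL total → factor 1000/50 = 20
Step 3: 10 μL + 10 μL = 20 μL total → factor 20/10 = 2
Dilution factor through tube #3 = 20 × 20 × 2 = 800
[tube #3] = 2.00 × 10^7 cells/mL / 800 = 2.50 × 10^4 cells/mL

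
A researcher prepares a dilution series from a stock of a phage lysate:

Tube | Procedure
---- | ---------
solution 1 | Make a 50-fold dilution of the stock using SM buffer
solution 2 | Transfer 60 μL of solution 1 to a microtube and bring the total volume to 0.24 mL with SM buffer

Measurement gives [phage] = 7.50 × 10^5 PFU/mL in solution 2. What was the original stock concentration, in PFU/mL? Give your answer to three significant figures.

Step 1: 50-fold → factor 50
Step 2: 60 μL brought to 0.24 mL → factor 240/60 = 4
Overall dilution factor = 50 × 4 = 200
Stock = 7.50 × 10^5 PFU/mL × 200 = 1.50 × 10^8 PFU/mL

1.50 × 10^8 PFU/mL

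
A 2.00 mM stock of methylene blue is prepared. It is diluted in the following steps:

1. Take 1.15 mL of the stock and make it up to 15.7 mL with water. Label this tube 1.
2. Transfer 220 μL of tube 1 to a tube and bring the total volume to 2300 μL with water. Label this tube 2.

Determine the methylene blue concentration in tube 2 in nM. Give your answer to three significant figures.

Step 1: 1.15 mL brought to 15.7 mL → factor 15.7/1.15 = 13.652
Step 2: 220 μL brought to 2300 μL → factor 2300/220 = 10.455
Overall dilution factor = 13.652 × 10.455 = 142.73
Final = 2.00 mM / 142.73 = 0.01401 mM = 1.40 × 10^4 nM

1.40 × 10^4 nM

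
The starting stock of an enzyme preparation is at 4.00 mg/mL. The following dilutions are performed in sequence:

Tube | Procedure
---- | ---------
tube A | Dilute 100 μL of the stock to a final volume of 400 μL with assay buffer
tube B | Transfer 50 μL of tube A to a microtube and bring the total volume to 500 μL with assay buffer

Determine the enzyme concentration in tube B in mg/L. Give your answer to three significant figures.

100 mg/L

Step 1: 100 μL brought to 400 μL → factor 400/100 = 4
Step 2: 50 μL brought to 500 μL → factor 500/50 = 10
Overall dilution factor = 4 × 10 = 40
Final = 4.00 mg/mL / 40 = 0.1000 mg/mL = 100 mg/L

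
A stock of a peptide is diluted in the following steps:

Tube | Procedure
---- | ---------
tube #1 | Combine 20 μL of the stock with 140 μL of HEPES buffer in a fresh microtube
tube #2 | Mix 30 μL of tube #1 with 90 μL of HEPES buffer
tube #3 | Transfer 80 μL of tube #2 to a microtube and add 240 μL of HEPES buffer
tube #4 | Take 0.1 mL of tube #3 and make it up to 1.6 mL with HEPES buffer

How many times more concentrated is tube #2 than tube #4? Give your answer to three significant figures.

Step 1: 20 μL + 140 μL = 160 μL total → factor 160/20 = 8
Step 2: 30 μL + 90 μL = 120 μL total → factor 120/30 = 4
Step 3: 80 μL + 240 μL = 320 μL total → factor 320/80 = 4
Step 4: 0.1 mL brought to 1.6 mL → factor 1.6/0.1 = 16
Dilution factor to tube #2 = 32; to tube #4 = 2048
[tube #2]/[tube #4] = (factor to tube #4)/(factor to tube #2) = 2048/32 = 64.0

64.0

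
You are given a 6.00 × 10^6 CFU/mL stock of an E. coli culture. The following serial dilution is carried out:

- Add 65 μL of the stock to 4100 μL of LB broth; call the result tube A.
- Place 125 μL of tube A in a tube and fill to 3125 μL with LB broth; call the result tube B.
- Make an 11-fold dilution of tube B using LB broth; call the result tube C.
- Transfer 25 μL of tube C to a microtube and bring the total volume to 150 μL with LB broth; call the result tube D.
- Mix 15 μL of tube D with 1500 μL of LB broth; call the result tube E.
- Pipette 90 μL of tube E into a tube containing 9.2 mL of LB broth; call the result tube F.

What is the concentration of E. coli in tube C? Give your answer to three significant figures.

340 CFU/mL

Step 1: 65 μL + 4100 μL = 4165 μL total → factor 4165/65 = 64.077
Step 2: 125 μL brought to 3125 μL → factor 3125/125 = 25
Step 3: 11-fold → factor 11
Dilution factor through tube C = 64.077 × 25 × 11 = 17621
[tube C] = 6.00 × 10^6 CFU/mL / 17621 = 340 CFU/mL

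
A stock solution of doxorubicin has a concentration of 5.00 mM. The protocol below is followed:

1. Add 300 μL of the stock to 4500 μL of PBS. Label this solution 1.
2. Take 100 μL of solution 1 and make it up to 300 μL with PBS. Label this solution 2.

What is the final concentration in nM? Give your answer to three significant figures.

1.04 × 10^5 nM

Step 1: 300 μL + 4500 μL = 4800 μL total → factor 4800/300 = 16
Step 2: 100 μL brought to 300 μL → factor 300/100 = 3
Overall dilution factor = 16 × 3 = 48
Final = 5.00 mM / 48 = 0.1042 mM = 1.04 × 10^5 nM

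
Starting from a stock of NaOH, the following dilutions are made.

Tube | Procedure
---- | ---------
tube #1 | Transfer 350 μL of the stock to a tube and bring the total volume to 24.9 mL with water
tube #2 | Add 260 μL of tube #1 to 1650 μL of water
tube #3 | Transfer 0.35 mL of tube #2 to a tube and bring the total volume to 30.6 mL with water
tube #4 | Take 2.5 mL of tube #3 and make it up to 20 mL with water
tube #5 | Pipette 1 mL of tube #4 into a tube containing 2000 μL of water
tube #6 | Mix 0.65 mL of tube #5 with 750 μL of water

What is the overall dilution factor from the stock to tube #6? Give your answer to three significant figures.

2.36 × 10^6

Step 1: 350 μL brought to 24.9 mL → factor 24900/350 = 71.143
Step 2: 260 μL + 1650 μL = 1910 μL total → factor 1910/260 = 7.3462
Step 3: 0.35 mL brought to 30.6 mL → factor 30.6/0.35 = 87.429
Step 4: 2.5 mL brought to 20 mL → factor 20/2.5 = 8
Step 5: 1 mL + 2000 μL = 3 mL total → factor 3/1 = 3
Step 6: 0.65 mL + 750 μL = 1.4 mL total → factor 1.4/0.65 = 2.1538
Overall dilution factor = 71.143 × 7.3462 × 87.429 × 8 × 3 × 2.1538 = 2.3619 × 10^6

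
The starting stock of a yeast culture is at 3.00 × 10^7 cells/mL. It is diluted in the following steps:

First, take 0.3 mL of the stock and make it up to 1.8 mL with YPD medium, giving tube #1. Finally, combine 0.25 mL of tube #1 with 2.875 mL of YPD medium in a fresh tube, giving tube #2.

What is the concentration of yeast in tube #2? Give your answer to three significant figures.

4.00 × 10^5 cells/mL

Step 1: 0.3 mL brought to 1.8 mL → factor 1.8/0.3 = 6
Step 2: 0.25 mL + 2.875 mL = 3.125 mL total → factor 3.125/0.25 = 12.5
Overall dilution factor = 6 × 12.5 = 75
Final = 3.00 × 10^7 cells/mL / 75 = 4.00 × 10^5 cells/mL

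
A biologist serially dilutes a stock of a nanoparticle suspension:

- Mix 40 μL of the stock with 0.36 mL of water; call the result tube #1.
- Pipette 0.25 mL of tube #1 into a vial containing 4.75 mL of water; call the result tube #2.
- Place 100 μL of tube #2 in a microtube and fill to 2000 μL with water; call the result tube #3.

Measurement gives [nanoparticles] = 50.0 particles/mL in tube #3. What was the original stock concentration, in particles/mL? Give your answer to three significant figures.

Step 1: 40 μL + 0.36 mL = 400 μL total → factor 400/40 = 10
Step 2: 0.25 mL + 4.75 mL = 5 mL total → factor 5/0.25 = 20
Step 3: 100 μL brought to 2000 μL → factor 2000/100 = 20
Overall dilution factor = 10 × 20 × 20 = 4000
Stock = 50.0 particles/mL × 4000 = 2.00 × 10^5 particles/mL

2.00 × 10^5 particles/mL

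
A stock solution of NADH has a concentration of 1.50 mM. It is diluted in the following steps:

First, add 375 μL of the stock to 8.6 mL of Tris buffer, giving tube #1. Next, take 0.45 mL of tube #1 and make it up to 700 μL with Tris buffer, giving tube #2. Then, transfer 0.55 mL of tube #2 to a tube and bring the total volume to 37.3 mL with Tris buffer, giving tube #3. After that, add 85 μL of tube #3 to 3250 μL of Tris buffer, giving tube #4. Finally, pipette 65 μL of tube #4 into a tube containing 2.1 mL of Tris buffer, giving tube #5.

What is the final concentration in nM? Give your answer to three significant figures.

0.455 nM

Step 1: 375 μL + 8.6 mL = 8975 μL total → factor 8975/375 = 23.933
Step 2: 0.45 mL brought to 700 μL → factor 0.7/0.45 = 1.5556
Step 3: 0.55 mL brought to 37.3 mL → factor 37.3/0.55 = 67.818
Step 4: 85 μL + 3250 μL = 3335 μL total → factor 3335/85 = 39.235
Step 5: 65 μL + 2.1 mL = 2165 μL total → factor 2165/65 = 33.308
Overall dilution factor = 23.933 × 1.5556 × 67.818 × 39.235 × 33.308 = 3.2996 × 10^6
Final = 1.50 mM / 3.2996 × 10^6 = 4.546 × 10^-7 mM = 0.455 nM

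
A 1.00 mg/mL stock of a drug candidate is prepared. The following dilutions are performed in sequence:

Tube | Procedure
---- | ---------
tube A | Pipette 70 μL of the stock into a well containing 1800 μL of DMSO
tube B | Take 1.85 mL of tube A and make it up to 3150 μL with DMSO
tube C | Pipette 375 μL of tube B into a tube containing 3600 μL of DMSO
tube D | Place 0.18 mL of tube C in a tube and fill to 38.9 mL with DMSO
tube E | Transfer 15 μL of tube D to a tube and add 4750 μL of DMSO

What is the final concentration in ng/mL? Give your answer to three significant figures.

Step 1: 70 μL + 1800 μL = 1870 μL total → factor 1870/70 = 26.714
Step 2: 1.85 mL brought to 3150 μL → factor 3.15/1.85 = 1.7027
Step 3: 375 μL + 3600 μL = 3975 μL total → factor 3975/375 = 10.6
Step 4: 0.18 mL brought to 38.9 mL → factor 38.9/0.18 = 216.11
Step 5: 15 μL + 4750 μL = 4765 μL total → factor 4765/15 = 317.67
Overall dilution factor = 26.714 × 1.7027 × 10.6 × 216.11 × 317.67 = 3.3101 × 10^7
Final = 1.00 mg/mL / 3.3101 × 10^7 = 3.021 × 10^-8 mg/mL = 0.0302 ng/mL

0.0302 ng/mL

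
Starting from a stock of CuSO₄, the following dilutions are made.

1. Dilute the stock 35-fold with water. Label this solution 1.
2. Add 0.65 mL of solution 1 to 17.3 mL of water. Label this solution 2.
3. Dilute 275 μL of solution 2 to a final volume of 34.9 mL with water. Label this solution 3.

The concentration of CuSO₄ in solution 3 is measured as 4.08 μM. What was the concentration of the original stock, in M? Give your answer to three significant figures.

Step 1: 35-fold → factor 35
Step 2: 0.65 mL + 17.3 mL = 17.95 mL total → factor 17.95/0.65 = 27.615
Step 3: 275 μL brought to 34.9 mL → factor 34900/275 = 126.91
Overall dilution factor = 35 × 27.615 × 126.91 = 1.2266 × 10^5
Stock = 4.08 μM × 1.2266 × 10^5 = 5.005 × 10^5 μM = 0.500 M

0.500 M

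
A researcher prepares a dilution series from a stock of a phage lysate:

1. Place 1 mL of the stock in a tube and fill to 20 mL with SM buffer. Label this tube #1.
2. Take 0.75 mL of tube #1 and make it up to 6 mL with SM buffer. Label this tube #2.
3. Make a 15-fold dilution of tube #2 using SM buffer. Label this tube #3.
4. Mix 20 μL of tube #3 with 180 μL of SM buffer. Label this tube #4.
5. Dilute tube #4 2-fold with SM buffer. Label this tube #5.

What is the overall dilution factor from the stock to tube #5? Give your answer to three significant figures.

Step 1: 1 mL brought to 20 mL → factor 20/1 = 20
Step 2: 0.75 mL brought to 6 mL → factor 6/0.75 = 8
Step 3: 15-fold → factor 15
Step 4: 20 μL + 180 μL = 200 μL total → factor 200/20 = 10
Step 5: 2-fold → factor 2
Overall dilution factor = 20 × 8 × 15 × 10 × 2 = 48000

4.80 × 10^4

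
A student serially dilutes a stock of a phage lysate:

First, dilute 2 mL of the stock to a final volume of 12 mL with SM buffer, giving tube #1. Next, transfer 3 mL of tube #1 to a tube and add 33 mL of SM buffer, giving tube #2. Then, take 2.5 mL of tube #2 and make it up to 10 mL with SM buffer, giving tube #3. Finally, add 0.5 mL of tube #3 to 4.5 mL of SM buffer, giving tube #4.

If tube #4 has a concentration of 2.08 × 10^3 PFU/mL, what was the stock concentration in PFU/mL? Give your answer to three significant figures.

5.99 × 10^6 PFU/mL

Step 1: 2 mL brought to 12 mL → factor 12/2 = 6
Step 2: 3 mL + 33 mL = 36 mL total → factor 36/3 = 12
Step 3: 2.5 mL brought to 10 mL → factor 10/2.5 = 4
Step 4: 0.5 mL + 4.5 mL = 5 mL total → factor 5/0.5 = 10
Overall dilution factor = 6 × 12 × 4 × 10 = 2880
Stock = 2.08 × 10^3 PFU/mL × 2880 = 5.99 × 10^6 PFU/mL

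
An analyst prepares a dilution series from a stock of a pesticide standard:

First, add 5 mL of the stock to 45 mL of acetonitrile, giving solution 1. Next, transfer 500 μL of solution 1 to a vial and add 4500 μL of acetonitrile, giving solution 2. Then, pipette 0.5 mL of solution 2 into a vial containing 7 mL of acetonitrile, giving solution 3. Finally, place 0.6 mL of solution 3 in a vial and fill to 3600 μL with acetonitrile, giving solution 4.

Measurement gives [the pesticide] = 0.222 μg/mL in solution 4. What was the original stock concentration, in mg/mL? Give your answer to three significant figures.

2.00 mg/mL

Step 1: 5 mL + 45 mL = 50 mL total → factor 50/5 = 10
Step 2: 500 μL + 4500 μL = 5000 μL total → factor 5000/500 = 10
Step 3: 0.5 mL + 7 mL = 7.5 mL total → factor 7.5/0.5 = 15
Step 4: 0.6 mL brought to 3600 μL → factor 3.6/0.6 = 6
Overall dilution factor = 10 × 10 × 15 × 6 = 9000
Stock = 0.222 μg/mL × 9000 = 1998 μg/mL = 2.00 mg/mL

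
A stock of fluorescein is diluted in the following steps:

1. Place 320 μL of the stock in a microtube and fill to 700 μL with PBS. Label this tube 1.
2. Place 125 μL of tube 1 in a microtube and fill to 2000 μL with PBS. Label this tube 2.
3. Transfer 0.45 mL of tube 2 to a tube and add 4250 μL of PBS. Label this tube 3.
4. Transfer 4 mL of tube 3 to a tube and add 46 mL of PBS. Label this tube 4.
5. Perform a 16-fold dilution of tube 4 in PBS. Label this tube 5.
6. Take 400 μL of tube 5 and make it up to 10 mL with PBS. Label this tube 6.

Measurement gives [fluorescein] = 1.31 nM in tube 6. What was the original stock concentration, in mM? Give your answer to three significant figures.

2.39 mM

Step 1: 320 μL brought to 700 μL → factor 700/320 = 2.1875
Step 2: 125 μL brought to 2000 μL → factor 2000/125 = 16
Step 3: 0.45 mL + 4250 μL = 4.7 mL total → factor 4.7/0.45 = 10.444
Step 4: 4 mL + 46 mL = 50 mL total → factor 50/4 = 12.5
Step 5: 16-fold → factor 16
Step 6: 400 μL brought to 10 mL → factor 10000/400 = 25
Overall dilution factor = 2.1875 × 16 × 10.444 × 12.5 × 16 × 25 = 1.8278 × 10^6
Stock = 1.31 nM × 1.8278 × 10^6 = 2.394 × 10^6 nM = 2.39 mM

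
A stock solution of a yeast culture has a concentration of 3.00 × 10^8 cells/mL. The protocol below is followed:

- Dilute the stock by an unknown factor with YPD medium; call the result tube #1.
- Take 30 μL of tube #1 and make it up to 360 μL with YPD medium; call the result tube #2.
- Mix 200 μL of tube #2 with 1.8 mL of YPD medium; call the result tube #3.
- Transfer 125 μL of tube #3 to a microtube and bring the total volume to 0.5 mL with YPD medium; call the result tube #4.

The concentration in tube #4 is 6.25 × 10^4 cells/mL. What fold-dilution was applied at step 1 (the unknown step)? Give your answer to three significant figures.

10.0-fold

Step 1: unknown factor x
Step 2: 30 μL brought to 360 μL → factor 360/30 = 12
Step 3: 200 μL + 1.8 mL = 2000 μL total → factor 2000/200 = 10
Step 4: 125 μL brought to 0.5 mL → factor 500/125 = 4
Product of known-step factors = 480
Overall factor = 3.00 × 10^8 cells/mL / (6.25 × 10^4 cells/mL) = 4800
x = 4800 / 480 = 10.0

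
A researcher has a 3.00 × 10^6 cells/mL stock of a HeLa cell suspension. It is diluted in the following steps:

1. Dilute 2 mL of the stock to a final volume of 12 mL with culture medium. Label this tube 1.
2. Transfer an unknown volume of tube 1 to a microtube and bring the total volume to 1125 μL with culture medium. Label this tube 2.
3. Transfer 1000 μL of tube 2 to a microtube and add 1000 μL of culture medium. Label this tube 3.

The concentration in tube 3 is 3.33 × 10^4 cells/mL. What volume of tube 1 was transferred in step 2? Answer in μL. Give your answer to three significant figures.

150 μL

Step 1: 2 mL brought to 12 mL → factor 12/2 = 6
Step 2: v brought to 1125 μL → factor = 1125 μL/v
Step 3: 1000 μL + 1000 μL = 2000 μL total → factor 2000/1000 = 2
Product of known-step factors = 12
Overall factor = 3.00 × 10^6 cells/mL / (3.33 × 10^4 cells/mL) = 90.09
Step-2 factor = 90.09 / 12 = 7.5075
v = 1125 μL / 7.5075 = 150 μL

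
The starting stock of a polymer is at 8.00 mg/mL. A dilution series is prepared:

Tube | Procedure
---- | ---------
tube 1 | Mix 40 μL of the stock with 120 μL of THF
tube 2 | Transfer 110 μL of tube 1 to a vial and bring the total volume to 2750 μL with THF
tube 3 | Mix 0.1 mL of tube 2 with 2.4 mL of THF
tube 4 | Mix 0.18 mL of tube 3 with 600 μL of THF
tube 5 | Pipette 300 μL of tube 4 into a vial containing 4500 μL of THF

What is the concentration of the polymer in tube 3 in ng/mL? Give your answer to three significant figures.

3.20 × 10^3 ng/mL

Step 1: 40 μL + 120 μL = 160 μL total → factor 160/40 = 4
Step 2: 110 μL brought to 2750 μL → factor 2750/110 = 25
Step 3: 0.1 mL + 2.4 mL = 2.5 mL total → factor 2.5/0.1 = 25
Dilution factor through tube 3 = 4 × 25 × 25 = 2500
[tube 3] = 8.00 mg/mL / 2500 = 0.003200 mg/mL = 3.20 × 10^3 ng/mL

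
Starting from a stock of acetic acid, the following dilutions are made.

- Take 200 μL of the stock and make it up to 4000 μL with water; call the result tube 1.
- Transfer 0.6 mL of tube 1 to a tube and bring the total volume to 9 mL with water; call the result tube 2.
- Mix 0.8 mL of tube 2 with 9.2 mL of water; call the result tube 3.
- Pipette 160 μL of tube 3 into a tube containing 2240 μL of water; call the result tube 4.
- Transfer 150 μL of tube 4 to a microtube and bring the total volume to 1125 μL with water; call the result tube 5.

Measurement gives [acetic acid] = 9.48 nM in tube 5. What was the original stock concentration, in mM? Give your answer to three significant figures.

4.00 mM

Step 1: 200 μL brought to 4000 μL → factor 4000/200 = 20
Step 2: 0.6 mL brought to 9 mL → factor 9/0.6 = 15
Step 3: 0.8 mL + 9.2 mL = 10 mL total → factor 10/0.8 = 12.5
Step 4: 160 μL + 2240 μL = 2400 μL total → factor 2400/160 = 15
Step 5: 150 μL brought to 1125 μL → factor 1125/150 = 7.5
Overall dilution factor = 20 × 15 × 12.5 × 15 × 7.5 = 4.2188 × 10^5
Stock = 9.48 nM × 4.2188 × 10^5 = 3.999 × 10^6 nM = 4.00 mM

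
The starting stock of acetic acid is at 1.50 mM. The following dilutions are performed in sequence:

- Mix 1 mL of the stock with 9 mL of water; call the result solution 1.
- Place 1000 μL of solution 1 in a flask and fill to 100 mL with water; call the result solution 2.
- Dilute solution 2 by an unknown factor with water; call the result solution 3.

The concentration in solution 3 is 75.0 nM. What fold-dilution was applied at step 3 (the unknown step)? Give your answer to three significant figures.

Step 1: 1 mL + 9 mL = 10 mL total → factor 10/1 = 10
Step 2: 1000 μL brought to 100 mL → factor 1 × 10^5/1000 = 100
Step 3: unknown factor x
Product of known-step factors = 1000
Overall factor = 1.50 mM / (75.0 nM) = 20000
x = 20000 / 1000 = 20.0

20.0-fold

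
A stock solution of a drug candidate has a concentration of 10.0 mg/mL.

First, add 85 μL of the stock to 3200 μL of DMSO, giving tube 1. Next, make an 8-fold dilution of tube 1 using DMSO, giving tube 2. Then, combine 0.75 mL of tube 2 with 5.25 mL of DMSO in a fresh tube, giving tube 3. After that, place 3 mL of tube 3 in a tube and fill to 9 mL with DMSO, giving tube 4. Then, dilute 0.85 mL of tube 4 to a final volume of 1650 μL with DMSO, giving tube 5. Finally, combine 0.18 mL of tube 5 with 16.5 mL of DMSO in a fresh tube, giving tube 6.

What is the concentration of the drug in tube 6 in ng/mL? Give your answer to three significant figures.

Step 1: 85 μL + 3200 μL = 3285 μL total → factor 3285/85 = 38.647
Step 2: 8-fold → factor 8
Step 3: 0.75 mL + 5.25 mL = 6 mL total → factor 6/0.75 = 8
Step 4: 3 mL brought to 9 mL → factor 9/3 = 3
Step 5: 0.85 mL brought to 1650 μL → factor 1.65/0.85 = 1.9412
Step 6: 0.18 mL + 16.5 mL = 16.68 mL total → factor 16.68/0.18 = 92.667
Overall dilution factor = 38.647 × 8 × 8 × 3 × 1.9412 × 92.667 = 1.3348 × 10^6
Final = 10.0 mg/mL / 1.3348 × 10^6 = 7.492 × 10^-6 mg/mL = 7.49 ng/mL

7.49 ng/mL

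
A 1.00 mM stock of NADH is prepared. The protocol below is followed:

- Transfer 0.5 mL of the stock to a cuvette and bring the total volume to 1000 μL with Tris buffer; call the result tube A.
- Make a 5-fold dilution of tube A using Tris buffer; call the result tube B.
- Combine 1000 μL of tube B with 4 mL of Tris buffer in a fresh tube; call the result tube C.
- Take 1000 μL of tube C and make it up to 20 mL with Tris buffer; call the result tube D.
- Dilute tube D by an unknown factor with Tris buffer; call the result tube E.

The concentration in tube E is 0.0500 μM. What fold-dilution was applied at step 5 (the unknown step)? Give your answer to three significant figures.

20.0-fold

Step 1: 0.5 mL brought to 1000 μL → factor 1/0.5 = 2
Step 2: 5-fold → factor 5
Step 3: 1000 μL + 4 mL = 5000 μL total → factor 5000/1000 = 5
Step 4: 1000 μL brought to 20 mL → factor 20000/1000 = 20
Step 5: unknown factor x
Product of known-step factors = 1000
Overall factor = 1.00 mM / (0.0500 μM) = 20000
x = 20000 / 1000 = 20.0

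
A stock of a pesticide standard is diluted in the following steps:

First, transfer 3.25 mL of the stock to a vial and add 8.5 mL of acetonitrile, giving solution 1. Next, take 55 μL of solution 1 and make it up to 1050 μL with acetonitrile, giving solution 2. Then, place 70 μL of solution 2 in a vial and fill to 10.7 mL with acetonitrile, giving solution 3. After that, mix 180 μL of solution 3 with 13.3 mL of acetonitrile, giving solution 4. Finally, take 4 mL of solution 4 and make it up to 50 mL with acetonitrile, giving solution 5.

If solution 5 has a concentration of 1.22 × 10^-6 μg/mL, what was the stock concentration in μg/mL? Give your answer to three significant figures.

Step 1: 3.25 mL + 8.5 mL = 11.75 mL total → factor 11.75/3.25 = 3.6154
Step 2: 55 μL brought to 1050 μL → factor 1050/55 = 19.091
Step 3: 70 μL brought to 10.7 mL → factor 10700/70 = 152.86
Step 4: 180 μL + 13.3 mL = 13480 μL total → factor 13480/180 = 74.889
Step 5: 4 mL brought to 50 mL → factor 50/4 = 12.5
Overall dilution factor = 3.6154 × 19.091 × 152.86 × 74.889 × 12.5 = 9.8763 × 10^6
Stock = 1.22 × 10^-6 μg/mL × 9.8763 × 10^6 = 12.0 μg/mL

12.0 μg/mL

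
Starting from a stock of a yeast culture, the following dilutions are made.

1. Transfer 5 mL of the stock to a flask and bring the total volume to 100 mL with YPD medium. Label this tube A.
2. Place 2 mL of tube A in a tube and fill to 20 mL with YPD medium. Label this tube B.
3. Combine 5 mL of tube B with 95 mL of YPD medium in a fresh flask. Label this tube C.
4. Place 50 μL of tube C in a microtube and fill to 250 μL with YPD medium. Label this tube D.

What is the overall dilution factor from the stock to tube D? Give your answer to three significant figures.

Step 1: 5 mL brought to 100 mL → factor 100/5 = 20
Step 2: 2 mL brought to 20 mL → factor 20/2 = 10
Step 3: 5 mL + 95 mL = 100 mL total → factor 100/5 = 20
Step 4: 50 μL brought to 250 μL → factor 250/50 = 5
Overall dilution factor = 20 × 10 × 20 × 5 = 20000

2.00 × 10^4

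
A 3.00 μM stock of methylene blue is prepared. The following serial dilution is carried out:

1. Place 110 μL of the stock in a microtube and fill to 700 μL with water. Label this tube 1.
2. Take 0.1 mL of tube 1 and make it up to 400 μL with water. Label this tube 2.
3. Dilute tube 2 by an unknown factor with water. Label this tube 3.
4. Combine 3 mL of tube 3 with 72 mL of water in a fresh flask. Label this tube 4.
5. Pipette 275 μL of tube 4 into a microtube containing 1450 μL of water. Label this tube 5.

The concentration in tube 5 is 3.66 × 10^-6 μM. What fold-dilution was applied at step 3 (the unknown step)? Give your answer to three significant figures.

Step 1: 110 μL brought to 700 μL → factor 700/110 = 6.3636
Step 2: 0.1 mL brought to 400 μL → factor 0.4/0.1 = 4
Step 3: unknown factor x
Step 4: 3 mL + 72 mL = 75 mL total → factor 75/3 = 25
Step 5: 275 μL + 1450 μL = 1725 μL total → factor 1725/275 = 6.2727
Product of known-step factors = 3991.7
Overall factor = 3.00 μM / (3.66 × 10^-6 μM) = 8.1967 × 10^5
x = 8.1967 × 10^5 / 3991.7 = 205

205-fold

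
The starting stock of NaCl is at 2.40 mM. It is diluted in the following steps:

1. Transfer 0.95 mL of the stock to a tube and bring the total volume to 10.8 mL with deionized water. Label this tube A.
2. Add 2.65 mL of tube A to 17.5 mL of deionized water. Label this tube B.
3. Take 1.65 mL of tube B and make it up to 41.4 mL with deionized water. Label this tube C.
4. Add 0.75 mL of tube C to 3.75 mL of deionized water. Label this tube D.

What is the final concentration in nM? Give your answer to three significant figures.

Step 1: 0.95 mL brought to 10.8 mL → factor 10.8/0.95 = 11.368
Step 2: 2.65 mL + 17.5 mL = 20.15 mL total → factor 20.15/2.65 = 7.6038
Step 3: 1.65 mL brought to 41.4 mL → factor 41.4/1.65 = 25.091
Step 4: 0.75 mL + 3.75 mL = 4.5 mL total → factor 4.5/0.75 = 6
Overall dilution factor = 11.368 × 7.6038 × 25.091 × 6 = 13014
Final = 2.40 mM / 13014 = 0.0001844 mM = 184 nM

184 nM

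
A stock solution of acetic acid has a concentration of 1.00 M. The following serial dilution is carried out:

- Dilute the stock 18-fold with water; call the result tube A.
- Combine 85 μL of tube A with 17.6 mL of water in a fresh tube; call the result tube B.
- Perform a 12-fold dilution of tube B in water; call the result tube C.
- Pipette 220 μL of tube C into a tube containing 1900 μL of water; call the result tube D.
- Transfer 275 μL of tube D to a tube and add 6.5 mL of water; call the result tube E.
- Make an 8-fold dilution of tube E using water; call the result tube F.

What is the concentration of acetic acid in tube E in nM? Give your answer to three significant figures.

Step 1: 18-fold → factor 18
Step 2: 85 μL + 17.6 mL = 17685 μL total → factor 17685/85 = 208.06
Step 3: 12-fold → factor 12
Step 4: 220 μL + 1900 μL = 2120 μL total → factor 2120/220 = 9.6364
Step 5: 275 μL + 6.5 mL = 6775 μL total → factor 6775/275 = 24.636
Dilution factor through tube E = 18 × 208.06 × 12 × 9.6364 × 24.636 = 1.0669 × 10^7
[tube E] = 1.00 M / 1.0669 × 10^7 = 9.373 × 10^-8 M = 93.7 nM

93.7 nM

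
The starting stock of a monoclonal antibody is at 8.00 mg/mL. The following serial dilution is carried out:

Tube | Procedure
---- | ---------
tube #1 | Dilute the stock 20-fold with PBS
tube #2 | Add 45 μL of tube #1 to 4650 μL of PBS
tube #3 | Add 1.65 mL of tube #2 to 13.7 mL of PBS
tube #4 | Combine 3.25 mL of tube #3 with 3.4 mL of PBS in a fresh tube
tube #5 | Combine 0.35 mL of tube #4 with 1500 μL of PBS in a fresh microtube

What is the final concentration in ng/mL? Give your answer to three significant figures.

Step 1: 20-fold → factor 20
Step 2: 45 μL + 4650 μL = 4695 μL total → factor 4695/45 = 104.33
Step 3: 1.65 mL + 13.7 mL = 15.35 mL total → factor 15.35/1.65 = 9.303
Step 4: 3.25 mL + 3.4 mL = 6.65 mL total → factor 6.65/3.25 = 2.0462
Step 5: 0.35 mL + 1500 μL = 1.85 mL total → factor 1.85/0.35 = 5.2857
Overall dilution factor = 20 × 104.33 × 9.303 × 2.0462 × 5.2857 = 2.0995 × 10^5
Final = 8.00 mg/mL / 2.0995 × 10^5 = 3.810 × 10^-5 mg/mL = 38.1 ng/mL

38.1 ng/mL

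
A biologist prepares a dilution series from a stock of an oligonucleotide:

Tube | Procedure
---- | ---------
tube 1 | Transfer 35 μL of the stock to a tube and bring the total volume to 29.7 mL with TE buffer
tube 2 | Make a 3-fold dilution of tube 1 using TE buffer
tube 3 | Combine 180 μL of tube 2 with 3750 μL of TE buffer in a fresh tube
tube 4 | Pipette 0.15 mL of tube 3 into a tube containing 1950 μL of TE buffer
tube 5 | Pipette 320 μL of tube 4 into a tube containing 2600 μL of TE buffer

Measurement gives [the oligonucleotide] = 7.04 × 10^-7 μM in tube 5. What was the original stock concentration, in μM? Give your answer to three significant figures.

5.00 μM

Step 1: 35 μL brought to 29.7 mL → factor 29700/35 = 848.57
Step 2: 3-fold → factor 3
Step 3: 180 μL + 3750 μL = 3930 μL total → factor 3930/180 = 21.833
Step 4: 0.15 mL + 1950 μL = 2.1 mL total → factor 2.1/0.15 = 14
Step 5: 320 μL + 2600 μL = 2920 μL total → factor 2920/320 = 9.125
Overall dilution factor = 848.57 × 3 × 21.833 × 14 × 9.125 = 7.1005 × 10^6
Stock = 7.04 × 10^-7 μM × 7.1005 × 10^6 = 5.00 μM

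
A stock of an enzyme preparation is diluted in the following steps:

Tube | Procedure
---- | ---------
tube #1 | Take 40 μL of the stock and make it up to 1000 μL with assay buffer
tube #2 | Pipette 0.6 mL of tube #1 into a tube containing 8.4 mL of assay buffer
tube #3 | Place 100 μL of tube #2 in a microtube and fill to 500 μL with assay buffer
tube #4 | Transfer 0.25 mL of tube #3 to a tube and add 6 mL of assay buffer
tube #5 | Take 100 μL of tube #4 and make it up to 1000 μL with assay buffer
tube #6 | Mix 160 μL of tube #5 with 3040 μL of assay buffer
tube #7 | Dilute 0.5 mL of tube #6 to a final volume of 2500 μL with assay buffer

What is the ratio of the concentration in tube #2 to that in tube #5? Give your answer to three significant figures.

Step 1: 40 μL brought to 1000 μL → factor 1000/40 = 25
Step 2: 0.6 mL + 8.4 mL = 9 mL total → factor 9/0.6 = 15
Step 3: 100 μL brought to 500 μL → factor 500/100 = 5
Step 4: 0.25 mL + 6 mL = 6.25 mL total → factor 6.25/0.25 = 25
Step 5: 100 μL brought to 1000 μL → factor 1000/100 = 10
Dilution factor to tube #2 = 375; to tube #5 = 4.6875 × 10^5
[tube #2]/[tube #5] = (factor to tube #5)/(factor to tube #2) = 4.6875 × 10^5/375 = 1.25 × 10^3

1.25 × 10^3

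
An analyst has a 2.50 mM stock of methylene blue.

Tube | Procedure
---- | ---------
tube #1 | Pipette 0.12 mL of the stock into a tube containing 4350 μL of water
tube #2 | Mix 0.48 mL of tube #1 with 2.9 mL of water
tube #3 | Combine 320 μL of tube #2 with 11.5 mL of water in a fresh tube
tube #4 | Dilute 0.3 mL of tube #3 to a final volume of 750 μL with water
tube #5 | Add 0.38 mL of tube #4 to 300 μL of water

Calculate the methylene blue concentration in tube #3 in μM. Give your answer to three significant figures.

Step 1: 0.12 mL + 4350 μL = 4.47 mL total → factor 4.47/0.12 = 37.25
Step 2: 0.48 mL + 2.9 mL = 3.38 mL total → factor 3.38/0.48 = 7.0417
Step 3: 320 μL + 11.5 mL = 11820 μL total → factor 11820/320 = 36.938
Dilution factor through tube #3 = 37.25 × 7.0417 × 36.938 = 9688.8
[tube #3] = 2.50 mM / 9688.8 = 0.0002580 mM = 0.258 μM

0.258 μM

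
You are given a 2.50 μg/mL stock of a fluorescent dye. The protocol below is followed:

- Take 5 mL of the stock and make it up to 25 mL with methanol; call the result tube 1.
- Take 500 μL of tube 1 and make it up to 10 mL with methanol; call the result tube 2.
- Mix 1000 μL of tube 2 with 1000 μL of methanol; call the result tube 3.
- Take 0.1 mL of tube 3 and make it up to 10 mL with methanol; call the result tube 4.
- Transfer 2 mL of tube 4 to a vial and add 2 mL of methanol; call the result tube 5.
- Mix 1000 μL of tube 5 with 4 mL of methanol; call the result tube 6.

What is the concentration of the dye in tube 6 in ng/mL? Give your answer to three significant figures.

0.0125 ng/mL

Step 1: 5 mL brought to 25 mL → factor 25/5 = 5
Step 2: 500 μL brought to 10 mL → factor 10000/500 = 20
Step 3: 1000 μL + 1000 μL = 2000 μL total → factor 2000/1000 = 2
Step 4: 0.1 mL brought to 10 mL → factor 10/0.1 = 100
Step 5: 2 mL + 2 mL = 4 mL total → factor 4/2 = 2
Step 6: 1000 μL + 4 mL = 5000 μL total → factor 5000/1000 = 5
Overall dilution factor = 5 × 20 × 2 × 100 × 2 × 5 = 2 × 10^5
Final = 2.50 μg/mL / 2 × 10^5 = 1.250 × 10^-5 μg/mL = 0.0125 ng/mL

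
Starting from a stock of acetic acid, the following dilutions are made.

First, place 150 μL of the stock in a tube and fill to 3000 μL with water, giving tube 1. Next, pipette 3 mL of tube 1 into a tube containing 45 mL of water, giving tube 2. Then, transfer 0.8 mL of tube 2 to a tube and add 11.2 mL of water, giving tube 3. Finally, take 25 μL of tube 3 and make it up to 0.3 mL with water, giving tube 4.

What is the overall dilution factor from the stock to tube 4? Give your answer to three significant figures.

5.76 × 10^4

Step 1: 150 μL brought to 3000 μL → factor 3000/150 = 20
Step 2: 3 mL + 45 mL = 48 mL total → factor 48/3 = 16
Step 3: 0.8 mL + 11.2 mL = 12 mL total → factor 12/0.8 = 15
Step 4: 25 μL brought to 0.3 mL → factor 300/25 = 12
Overall dilution factor = 20 × 16 × 15 × 12 = 57600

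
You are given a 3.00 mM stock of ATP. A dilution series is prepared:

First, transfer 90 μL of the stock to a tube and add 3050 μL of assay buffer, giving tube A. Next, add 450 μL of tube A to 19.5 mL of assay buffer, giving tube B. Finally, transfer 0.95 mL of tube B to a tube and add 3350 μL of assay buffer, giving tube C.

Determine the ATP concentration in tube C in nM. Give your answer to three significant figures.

Step 1: 90 μL + 3050 μL = 3140 μL total → factor 3140/90 = 34.889
Step 2: 450 μL + 19.5 mL = 19950 μL total → factor 19950/450 = 44.333
Step 3: 0.95 mL + 3350 μL = 4.3 mL total → factor 4.3/0.95 = 4.5263
Overall dilution factor = 34.889 × 44.333 × 4.5263 = 7001
Final = 3.00 mM / 7001 = 0.0004285 mM = 429 nM

429 nM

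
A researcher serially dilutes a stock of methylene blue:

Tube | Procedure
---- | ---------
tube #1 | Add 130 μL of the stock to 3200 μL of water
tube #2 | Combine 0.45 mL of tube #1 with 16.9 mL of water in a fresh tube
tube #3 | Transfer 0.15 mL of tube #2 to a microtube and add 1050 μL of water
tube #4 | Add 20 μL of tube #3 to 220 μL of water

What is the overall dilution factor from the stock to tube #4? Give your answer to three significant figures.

Step 1: 130 μL + 3200 μL = 3330 μL total → factor 3330/130 = 25.615
Step 2: 0.45 mL + 16.9 mL = 17.35 mL total → factor 17.35/0.45 = 38.556
Step 3: 0.15 mL + 1050 μL = 1.2 mL total → factor 1.2/0.15 = 8
Step 4: 20 μL + 220 μL = 240 μL total → factor 240/20 = 12
Overall dilution factor = 25.615 × 38.556 × 8 × 12 = 94811

9.48 × 10^4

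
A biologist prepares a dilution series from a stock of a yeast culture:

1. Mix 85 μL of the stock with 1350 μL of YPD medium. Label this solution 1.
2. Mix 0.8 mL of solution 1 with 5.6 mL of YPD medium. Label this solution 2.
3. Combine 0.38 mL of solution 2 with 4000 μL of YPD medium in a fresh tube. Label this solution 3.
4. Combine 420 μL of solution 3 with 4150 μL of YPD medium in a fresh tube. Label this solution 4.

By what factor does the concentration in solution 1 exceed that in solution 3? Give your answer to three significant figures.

92.2

Step 1: 85 μL + 1350 μL = 1435 μL total → factor 1435/85 = 16.882
Step 2: 0.8 mL + 5.6 mL = 6.4 mL total → factor 6.4/0.8 = 8
Step 3: 0.38 mL + 4000 μL = 4.38 mL total → factor 4.38/0.38 = 11.526
Dilution factor to solution 1 = 16.882; to solution 3 = 1556.7
[solution 1]/[solution 3] = (factor to solution 3)/(factor to solution 1) = 1556.7/16.882 = 92.2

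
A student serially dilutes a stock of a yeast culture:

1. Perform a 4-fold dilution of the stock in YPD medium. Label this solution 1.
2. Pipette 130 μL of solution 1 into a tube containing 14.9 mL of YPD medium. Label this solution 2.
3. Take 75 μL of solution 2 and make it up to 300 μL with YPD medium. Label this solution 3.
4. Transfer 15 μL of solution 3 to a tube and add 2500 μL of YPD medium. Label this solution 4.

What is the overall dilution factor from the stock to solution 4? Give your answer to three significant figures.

Step 1: 4-fold → factor 4
Step 2: 130 μL + 14.9 mL = 15030 μL total → factor 15030/130 = 115.62
Step 3: 75 μL brought to 300 μL → factor 300/75 = 4
Step 4: 15 μL + 2500 μL = 2515 μL total → factor 2515/15 = 167.67
Overall dilution factor = 4 × 115.62 × 4 × 167.67 = 3.1016 × 10^5

3.10 × 10^5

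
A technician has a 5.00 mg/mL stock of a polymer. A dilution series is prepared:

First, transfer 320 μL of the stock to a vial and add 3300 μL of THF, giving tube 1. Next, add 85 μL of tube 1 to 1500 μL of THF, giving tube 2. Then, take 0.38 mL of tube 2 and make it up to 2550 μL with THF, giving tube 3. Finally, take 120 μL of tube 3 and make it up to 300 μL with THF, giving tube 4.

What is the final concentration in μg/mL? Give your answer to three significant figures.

Step 1: 320 μL + 3300 μL = 3620 μL total → factor 3620/320 = 11.312
Step 2: 85 μL + 1500 μL = 1585 μL total → factor 1585/85 = 18.647
Step 3: 0.38 mL brought to 2550 μL → factor 2.55/0.38 = 6.7105
Step 4: 120 μL brought to 300 μL → factor 300/120 = 2.5
Overall dilution factor = 11.312 × 18.647 × 6.7105 × 2.5 = 3538.9
Final = 5.00 mg/mL / 3538.9 = 0.001413 mg/mL = 1.41 μg/mL

1.41 μg/mL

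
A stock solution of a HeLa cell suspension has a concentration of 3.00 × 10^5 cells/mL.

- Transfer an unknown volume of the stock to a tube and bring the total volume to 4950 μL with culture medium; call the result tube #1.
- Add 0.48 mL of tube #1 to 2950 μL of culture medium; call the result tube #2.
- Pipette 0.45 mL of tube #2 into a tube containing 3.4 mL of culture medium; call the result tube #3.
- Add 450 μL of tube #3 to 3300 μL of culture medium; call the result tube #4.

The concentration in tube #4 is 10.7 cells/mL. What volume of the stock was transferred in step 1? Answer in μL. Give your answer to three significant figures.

Step 1: v brought to 4950 μL → factor = 4950 μL/v
Step 2: 0.48 mL + 2950 μL = 3.43 mL total → factor 3.43/0.48 = 7.1458
Step 3: 0.45 mL + 3.4 mL = 3.85 mL total → factor 3.85/0.45 = 8.5556
Step 4: 450 μL + 3300 μL = 3750 μL total → factor 3750/450 = 8.3333
Product of known-step factors = 509.47
Overall factor = 3.00 × 10^5 cells/mL / (10.7 cells/mL) = 28037
Step-1 factor = 28037 / 509.47 = 55.032
v = 4950 μL / 55.032 = 89.9 μL

89.9 μL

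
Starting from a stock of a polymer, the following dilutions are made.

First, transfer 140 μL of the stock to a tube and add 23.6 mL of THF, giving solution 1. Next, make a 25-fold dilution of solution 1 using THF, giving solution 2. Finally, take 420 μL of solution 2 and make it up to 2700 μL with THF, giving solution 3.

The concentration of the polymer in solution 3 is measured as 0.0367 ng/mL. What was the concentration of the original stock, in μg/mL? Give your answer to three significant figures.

1.00 μg/mL

Step 1: 140 μL + 23.6 mL = 23740 μL total → factor 23740/140 = 169.57
Step 2: 25-fold → factor 25
Step 3: 420 μL brought to 2700 μL → factor 2700/420 = 6.4286
Overall dilution factor = 169.57 × 25 × 6.4286 = 27253
Stock = 0.0367 ng/mL × 27253 = 1000 ng/mL = 1.00 μg/mL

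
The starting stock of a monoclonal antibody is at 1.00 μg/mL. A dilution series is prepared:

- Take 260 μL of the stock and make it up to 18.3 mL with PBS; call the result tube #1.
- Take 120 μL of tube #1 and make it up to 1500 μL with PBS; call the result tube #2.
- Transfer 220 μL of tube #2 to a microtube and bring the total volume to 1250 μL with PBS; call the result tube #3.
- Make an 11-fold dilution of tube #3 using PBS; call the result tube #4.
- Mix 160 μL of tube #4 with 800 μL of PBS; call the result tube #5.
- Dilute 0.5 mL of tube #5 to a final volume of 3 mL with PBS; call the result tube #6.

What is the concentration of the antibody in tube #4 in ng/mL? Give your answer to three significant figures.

Step 1: 260 μL brought to 18.3 mL → factor 18300/260 = 70.385
Step 2: 120 μL brought to 1500 μL → factor 1500/120 = 12.5
Step 3: 220 μL brought to 1250 μL → factor 1250/220 = 5.6818
Step 4: 11-fold → factor 11
Dilution factor through tube #4 = 70.385 × 12.5 × 5.6818 × 11 = 54988
[tube #4] = 1.00 μg/mL / 54988 = 1.819 × 10^-5 μg/mL = 0.0182 ng/mL

0.0182 ng/mL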